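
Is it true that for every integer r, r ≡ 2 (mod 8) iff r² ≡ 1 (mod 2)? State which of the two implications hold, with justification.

(⟹) This fails: take r = 2. Then 2 ≡ 2 (mod 8), but 2² = 4 ≡ 0 (mod 2), not 1.

(⟸) This fails: take r = 1. Then 1² = 1 ≡ 1 (mod 2), yet 1 ≡ 1 (mod 8), not 2.

(⇒) fails and (⇐) fails.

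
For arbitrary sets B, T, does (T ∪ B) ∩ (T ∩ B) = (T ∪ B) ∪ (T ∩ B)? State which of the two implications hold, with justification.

Forward inclusion. Let x ∈ (T ∪ B) ∩ (T ∩ B). Then x ∈ B ∩ T, from which x ∈ (T ∪ B) ∪ (T ∩ B).

Reverse inclusion. This inclusion fails. Take B = {1}, T = ∅; then 1 ∈ (T ∪ B) ∪ (T ∩ B) but 1 ∉ (T ∪ B) ∩ (T ∩ B).

The sets are not equal: only the forward inclusion holds.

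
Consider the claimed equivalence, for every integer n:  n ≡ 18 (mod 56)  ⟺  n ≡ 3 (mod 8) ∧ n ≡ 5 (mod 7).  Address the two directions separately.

Neither implication holds.

Forward direction. This fails: n = 18 gives 18 ≡ 18 (mod 56) but 18 ≡ 2 (mod 8), so the conjunction on the right does not hold.

Converse. This fails: n = 19 satisfies both congruences on the right (19 ≡ 3 mod 8 and 19 ≡ 5 mod 7) yet 19 ≡ 19 (mod 56), not 18.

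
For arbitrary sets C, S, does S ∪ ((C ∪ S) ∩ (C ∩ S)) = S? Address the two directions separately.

Both inclusions hold.

(⟹) Let x ∈ S ∪ ((C ∪ S) ∩ (C ∩ S)). Then either x ∈ S and x ∉ C; or x ∈ C ∩ S. In each case x ∈ S, so S ∪ ((C ∪ S) ∩ (C ∩ S)) ⊆ S.

(⟸) Let x ∈ S. Then either x ∈ S and x ∉ C; or x ∈ C ∩ S. In each case x ∈ S ∪ ((C ∪ S) ∩ (C ∩ S)), so S ⊆ S ∪ ((C ∪ S) ∩ (C ∩ S)).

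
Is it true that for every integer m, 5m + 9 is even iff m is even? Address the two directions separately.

(⇒) This fails: m = 1 gives 5m + 9 = 14, which is even, but 1 is odd, not even.

(⇐) This also fails: m = 0 is even, but 5m + 9 = 9 is odd, not even.

Both directions fail.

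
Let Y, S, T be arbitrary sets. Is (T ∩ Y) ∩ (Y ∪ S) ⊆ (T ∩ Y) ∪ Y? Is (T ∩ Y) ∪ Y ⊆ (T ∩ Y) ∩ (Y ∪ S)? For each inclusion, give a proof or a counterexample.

(⊆) Let x ∈ (T ∩ Y) ∩ (Y ∪ S). Then either x ∈ Y ∩ T and x ∉ S; or x ∈ Y ∩ S ∩ T. In each case x ∈ (T ∩ Y) ∪ Y, so (T ∩ Y) ∩ (Y ∪ S) ⊆ (T ∩ Y) ∪ Y.

(⊇) This inclusion fails. Take Y = {1}, S = ∅, T = ∅; then 1 ∈ (T ∩ Y) ∪ Y but 1 ∉ (T ∩ Y) ∩ (Y ∪ S).

The sets are not equal: only the forward inclusion holds.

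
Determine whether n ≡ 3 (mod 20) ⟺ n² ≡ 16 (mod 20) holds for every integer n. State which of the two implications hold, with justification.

Forward direction. This fails: take n = 3. Then 3 ≡ 3 (mod 20), but 3² = 9 ≡ 9 (mod 20), not 16.

Converse. This fails: take n = 4. Then 4² = 16 ≡ 16 (mod 20), yet 4 ≡ 4 (mod 20), not 3.

(⇒) fails and (⇐) fails.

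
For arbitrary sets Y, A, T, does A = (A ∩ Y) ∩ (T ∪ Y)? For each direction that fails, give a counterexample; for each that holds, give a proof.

(⊆) This inclusion fails. Take Y = ∅, A = {1}, T = ∅; then 1 ∈ A but 1 ∉ (A ∩ Y) ∩ (T ∪ Y).

(⊇) Let x ∈ (A ∩ Y) ∩ (T ∪ Y). Then either x ∈ Y ∩ A and x ∉ T; or x ∈ Y ∩ A ∩ T. In each case x ∈ A, so (A ∩ Y) ∩ (T ∪ Y) ⊆ A.

The sets are not equal: only the reverse inclusion holds.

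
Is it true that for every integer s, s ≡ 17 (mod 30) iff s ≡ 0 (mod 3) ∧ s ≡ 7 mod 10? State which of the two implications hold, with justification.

Forward direction. This fails: s = 17 gives 17 ≡ 17 (mod 30) but 17 ≡ 2 (mod 3), so the conjunction on the right does not hold.

Converse. This fails: s = 27 satisfies both congruences on the right (27 ≡ 0 mod 3 and 27 ≡ 7 mod 10) yet 27 ≡ 27 (mod 30), not 17.

Both directions fail.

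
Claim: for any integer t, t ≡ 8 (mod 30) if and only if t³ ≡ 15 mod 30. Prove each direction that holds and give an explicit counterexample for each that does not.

(⇒) This fails: take t = 8. Then 8 ≡ 8 (mod 30), but 8³ = 512 ≡ 2 (mod 30), not 15.

(⇐) This fails: take t = 15. Then 15³ = 3375 ≡ 15 (mod 30), yet 15 ≡ 15 (mod 30), not 8.

Both directions fail.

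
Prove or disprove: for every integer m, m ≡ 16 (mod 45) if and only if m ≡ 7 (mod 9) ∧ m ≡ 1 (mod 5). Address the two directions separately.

(⟸) If m ≡ 7 (mod 9) and m ≡ 1 (mod 5), then by the Chinese remainder theorem m ≡ 16 (mod 45). This is exactly m ≡ 16 (mod 45).

(⟹) Suppose m ≡ 16 (mod 45); write m = 45j + 16. Since 9 ∣ 45, reducing mod 9 gives m ≡ 16 ≡ 7 (mod 9); since 5 ∣ 45, reducing mod 5 gives m ≡ 16 ≡ 1 (mod 5).

Equivalent; both directions hold.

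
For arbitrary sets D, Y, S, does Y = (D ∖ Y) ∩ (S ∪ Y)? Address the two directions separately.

Both inclusions fail.

(⊆) This inclusion fails. Take D = ∅, Y = {1}, S = ∅; then 1 ∈ Y but 1 ∉ (D ∖ Y) ∩ (S ∪ Y).

(⊇) This inclusion fails. Take D = {1}, Y = ∅, S = {1}; then 1 ∈ (D ∖ Y) ∩ (S ∪ Y) but 1 ∉ Y.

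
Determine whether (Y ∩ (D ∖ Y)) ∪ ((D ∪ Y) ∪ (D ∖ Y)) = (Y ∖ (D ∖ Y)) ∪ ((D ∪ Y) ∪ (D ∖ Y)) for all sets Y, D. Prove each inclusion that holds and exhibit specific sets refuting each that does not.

(⊆) Let x ∈ (Y ∩ (D ∖ Y)) ∪ ((D ∪ Y) ∪ (D ∖ Y)). Then either x ∈ Y and x ∉ D; or x ∈ D and x ∉ Y; or x ∈ Y ∩ D. In each case x ∈ (Y ∖ (D ∖ Y)) ∪ ((D ∪ Y) ∪ (D ∖ Y)), so (Y ∩ (D ∖ Y)) ∪ ((D ∪ Y) ∪ (D ∖ Y)) ⊆ (Y ∖ (D ∖ Y)) ∪ ((D ∪ Y) ∪ (D ∖ Y)).

(⊇) Let x ∈ (Y ∖ (D ∖ Y)) ∪ ((D ∪ Y) ∪ (D ∖ Y)). Then either x ∈ Y and x ∉ D; or x ∈ D and x ∉ Y; or x ∈ Y ∩ D. In each case x ∈ (Y ∩ (D ∖ Y)) ∪ ((D ∪ Y) ∪ (D ∖ Y)), so (Y ∖ (D ∖ Y)) ∪ ((D ∪ Y) ∪ (D ∖ Y)) ⊆ (Y ∩ (D ∖ Y)) ∪ ((D ∪ Y) ∪ (D ∖ Y)).

Both inclusions hold.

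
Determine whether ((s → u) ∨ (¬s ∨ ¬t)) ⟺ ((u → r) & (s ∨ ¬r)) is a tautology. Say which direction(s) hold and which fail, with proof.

Neither direction holds.

(→) This fails. Under r = T, u = F, s = F, t = F, the left side is true but the right side is false.

(←) This fails. Under r = F, u = F, s = T, t = T, the left side is false but the right side is true.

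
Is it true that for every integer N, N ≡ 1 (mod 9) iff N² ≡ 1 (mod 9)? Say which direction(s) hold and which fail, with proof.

(⇒) Suppose N ≡ 1 (mod 9). Write N = 9j + 1. Then (9j + 1)² = 81j² + 18j + 1 = 9(9j² + 2j) + 1, so N² ≡ 1 (mod 9).

(⇐) This fails: take N = 8. Then 8² = 64 ≡ 1 (mod 9), yet 8 ≡ 8 (mod 9), not 1.

Not equivalent: only (⇒) holds.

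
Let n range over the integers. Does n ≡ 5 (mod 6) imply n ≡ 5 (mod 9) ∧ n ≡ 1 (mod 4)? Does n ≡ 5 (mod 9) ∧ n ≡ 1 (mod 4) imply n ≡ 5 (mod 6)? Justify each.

(⟸) If n ≡ 5 (mod 9) and n ≡ 1 (mod 4), then by the Chinese remainder theorem n ≡ 5 (mod 36). Since 5 ≡ 5 (mod 6) and 6 ∣ 36, we get n ≡ 5 (mod 6).

(⟹) This fails: n = 35 gives 35 ≡ 5 (mod 6) but 35 ≡ 8 (mod 9), so the conjunction on the right does not hold.

Only the converse holds.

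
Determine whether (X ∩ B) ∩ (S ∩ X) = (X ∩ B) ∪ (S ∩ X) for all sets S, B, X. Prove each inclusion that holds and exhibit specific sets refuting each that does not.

(⊆) holds; (⊇) fails.

Forward inclusion. Let x ∈ (X ∩ B) ∩ (S ∩ X). Then x ∈ S ∩ B ∩ X, from which x ∈ (X ∩ B) ∪ (S ∩ X).

Reverse inclusion. This inclusion fails. Take S = {1}, B = ∅, X = {1}; then 1 ∈ (X ∩ B) ∪ (S ∩ X) but 1 ∉ (X ∩ B) ∩ (S ∩ X).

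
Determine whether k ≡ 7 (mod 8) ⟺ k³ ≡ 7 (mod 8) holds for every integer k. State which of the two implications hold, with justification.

(⇒) Suppose k ≡ 7 (mod 8). Write k = 8j + 7. Then (8j + 7)³ = 512j³ + 1344j² + 1176j + 343 = 8(64j³ + 168j² + 147j + 42) + 7, so k³ ≡ 7 (mod 8).

(⇐) For the converse, argue contrapositively. If k ≢ 7 (mod 8), then k is congruent to one of 0, 1, 2, 3, 4, 5, 6 modulo 8, and these give k³ ≡ 0, 1, 0, 3, 0, 5, 0 respectively — never 7.

The biconditional holds.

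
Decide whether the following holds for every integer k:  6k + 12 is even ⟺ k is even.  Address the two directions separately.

Only the converse holds.

[⇐] Suppose k is even. Since 6 is even, 6k is even for every k, so 6k + 12 has the same parity as 12, which is even. Hence 6k + 12 is even.

[⇒] This fails: take k = 7. Then 6k + 12 = 54, which is even, yet k = 7 is odd, not even.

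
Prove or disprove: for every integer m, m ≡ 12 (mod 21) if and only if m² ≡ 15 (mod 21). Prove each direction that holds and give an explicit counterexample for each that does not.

(⇒) This fails: take m = 12. Then 12 ≡ 12 (mod 21), but 12² = 144 ≡ 18 (mod 21), not 15.

(⇐) This fails: take m = 6. Then 6² = 36 ≡ 15 (mod 21), yet 6 ≡ 6 (mod 21), not 12.

Neither implication holds.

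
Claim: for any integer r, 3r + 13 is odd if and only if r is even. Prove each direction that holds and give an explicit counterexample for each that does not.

(⟸) Suppose r is even; write r = 2j. Then 3r + 13 = 3·(2j) + 13 = 2·3j + 13, which is odd.

(⟹) Suppose 3r + 13 is odd. Since 3 is odd, 3r and r have the same parity, so 3r + 13 ≡ r + 13 (mod 2). As 13 is odd, 3r + 13 is odd exactly when r is even. Thus r is even.

Both implications hold.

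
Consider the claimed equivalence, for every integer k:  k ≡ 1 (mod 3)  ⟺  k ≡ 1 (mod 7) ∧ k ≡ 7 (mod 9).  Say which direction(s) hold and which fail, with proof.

Only the reverse direction holds.

(⟹) This fails: k = 1 gives 1 ≡ 1 (mod 3) but 1 ≡ 1 (mod 9), so the conjunction on the right does not hold.

(⟸) Conversely, if k ≡ 1 (mod 7) and k ≡ 7 (mod 9), then by the Chinese remainder theorem k ≡ 43 (mod 63). Since 43 ≡ 1 (mod 3) and 3 ∣ 63, we get k ≡ 1 (mod 3).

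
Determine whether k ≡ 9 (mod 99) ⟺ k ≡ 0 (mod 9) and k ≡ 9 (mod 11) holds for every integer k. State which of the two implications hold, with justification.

Both implications hold.

Forward direction. Suppose k ≡ 9 (mod 99); write k = 99j + 9. Since 9 ∣ 99, reducing mod 9 gives k ≡ 9 ≡ 0 (mod 9); since 11 ∣ 99, reducing mod 11 gives k ≡ 9 (mod 11).

Converse. If k ≡ 0 (mod 9) and k ≡ 9 (mod 11), then by the Chinese remainder theorem k ≡ 9 (mod 99). This is exactly k ≡ 9 (mod 99).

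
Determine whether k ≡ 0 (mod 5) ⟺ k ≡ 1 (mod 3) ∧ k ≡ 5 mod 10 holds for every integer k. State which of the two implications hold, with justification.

[⇐] If k ≡ 1 (mod 3) and k ≡ 5 (mod 10), then by the Chinese remainder theorem k ≡ 25 (mod 30). Since 25 ≡ 0 (mod 5) and 5 ∣ 30, we get k ≡ 0 (mod 5).

[⇒] This fails: k = 0 gives 0 ≡ 0 (mod 5) but 0 ≡ 0 (mod 3), so the conjunction on the right does not hold.

The forward direction fails; the converse holds.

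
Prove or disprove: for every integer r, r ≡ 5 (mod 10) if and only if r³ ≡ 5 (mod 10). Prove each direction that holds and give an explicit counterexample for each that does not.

(→) Suppose r ≡ 5 (mod 10). Write r = 10j + 5. Then (10j + 5)³ = 1000j³ + 1500j² + 750j + 125 = 10(100j³ + 150j² + 75j + 12) + 5, so r³ ≡ 5 (mod 10).

(←) For the converse, argue contrapositively. If r ≢ 5 (mod 10), then r is congruent to one of 0, 1, 2, 3, 4, 6, 7, 8, 9 modulo 10, and these give r³ ≡ 0, 1, 8, 7, 4, 6, 3, 2, 9 respectively — never 5.

The biconditional holds.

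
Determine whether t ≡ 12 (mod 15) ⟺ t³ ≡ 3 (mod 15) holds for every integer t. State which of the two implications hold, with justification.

Both directions hold.

(→) Suppose t ≡ 12 (mod 15). Write t = 15j + 12. Then (15j + 12)³ = 3375j³ + 8100j² + 6480j + 1728 = 15(225j³ + 540j² + 432j + 115) + 3, so t³ ≡ 3 (mod 15).

(←) Conversely, suppose t³ ≡ 3 (mod 15). The only residue r in {0, …, 14} with r³ ≡ 3 (mod 15) is r = 12, so t ≡ 12 (mod 15).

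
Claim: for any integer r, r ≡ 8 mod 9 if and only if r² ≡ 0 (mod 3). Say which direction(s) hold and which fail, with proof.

[⇒] This fails: take r = 8. Then 8 ≡ 8 (mod 9), but 8² = 64 ≡ 1 (mod 3), not 0.

[⇐] This fails: take r = 0. Then 0² = 0 ≡ 0 (mod 3), yet 0 ≡ 0 (mod 9), not 8.

Both directions fail.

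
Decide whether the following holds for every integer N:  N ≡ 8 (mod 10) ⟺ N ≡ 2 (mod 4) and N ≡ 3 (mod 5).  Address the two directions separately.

Not equivalent: only (⇐) holds.

(⟹) This fails: N = 8 gives 8 ≡ 8 (mod 10) but 8 ≡ 0 (mod 4), so the conjunction on the right does not hold.

(⟸) Conversely, if N ≡ 2 (mod 4) and N ≡ 3 (mod 5), then by the Chinese remainder theorem N ≡ 18 (mod 20). Since 18 ≡ 8 (mod 10) and 10 ∣ 20, we get N ≡ 8 (mod 10).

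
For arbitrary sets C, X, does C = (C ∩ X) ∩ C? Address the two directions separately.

(⟹) This inclusion fails. Take C = {1}, X = ∅; then 1 ∈ C but 1 ∉ (C ∩ X) ∩ C.

(⟸) Let x ∈ (C ∩ X) ∩ C. Then x ∈ C ∩ X, from which x ∈ C.

The sets are not equal: only the reverse inclusion holds.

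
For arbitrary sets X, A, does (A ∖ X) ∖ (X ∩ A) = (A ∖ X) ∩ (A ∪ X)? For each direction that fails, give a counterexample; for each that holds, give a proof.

Forward inclusion. Let x ∈ (A ∖ X) ∖ (X ∩ A). Then x ∈ A and x ∉ X, from which x ∈ (A ∖ X) ∩ (A ∪ X).

Reverse inclusion. Let x ∈ (A ∖ X) ∩ (A ∪ X). Then x ∈ A and x ∉ X, from which x ∈ (A ∖ X) ∖ (X ∩ A).

Both inclusions hold.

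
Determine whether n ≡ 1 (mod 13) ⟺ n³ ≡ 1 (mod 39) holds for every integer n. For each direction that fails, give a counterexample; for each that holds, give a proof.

(⟹) This fails: take n = 14. Then 14 ≡ 1 (mod 13), but 14³ = 2744 ≡ 14 (mod 39), not 1.

(⟸) This fails: take n = 16. Then 16³ = 4096 ≡ 1 (mod 39), yet 16 ≡ 3 (mod 13), not 1.

Both directions fail.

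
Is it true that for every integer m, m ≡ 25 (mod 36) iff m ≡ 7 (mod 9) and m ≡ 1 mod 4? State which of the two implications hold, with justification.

Both implications hold.

Converse. If m ≡ 7 (mod 9) and m ≡ 1 (mod 4), then by the Chinese remainder theorem m ≡ 25 (mod 36). This is exactly m ≡ 25 (mod 36).

Forward direction. Suppose m ≡ 25 (mod 36); write m = 36j + 25. Since 9 ∣ 36, reducing mod 9 gives m ≡ 25 ≡ 7 (mod 9); since 4 ∣ 36, reducing mod 4 gives m ≡ 25 ≡ 1 (mod 4).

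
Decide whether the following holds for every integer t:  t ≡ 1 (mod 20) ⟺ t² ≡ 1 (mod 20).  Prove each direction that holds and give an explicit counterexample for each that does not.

(⇒) holds; (⇐) fails.

(⇒) Suppose t ≡ 1 (mod 20). Write t = 20j + 1. Then (20j + 1)² = 400j² + 40j + 1 = 20(20j² + 2j) + 1, so t² ≡ 1 (mod 20).

(⇐) This fails: take t = 9. Then 9² = 81 ≡ 1 (mod 20), yet 9 ≡ 9 (mod 20), not 1.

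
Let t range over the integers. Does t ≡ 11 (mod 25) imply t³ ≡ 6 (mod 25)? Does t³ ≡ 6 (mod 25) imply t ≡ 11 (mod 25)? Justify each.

(⇒) Suppose t ≡ 11 (mod 25). Write t = 25j + 11. Then (25j + 11)³ = 15625j³ + 20625j² + 9075j + 1331 = 25(625j³ + 825j² + 363j + 53) + 6, so t³ ≡ 6 (mod 25).

(⇐) Conversely, suppose t³ ≡ 6 (mod 25). The only residue r in {0, …, 24} with r³ ≡ 6 (mod 25) is r = 11, so t ≡ 11 (mod 25).

The biconditional holds.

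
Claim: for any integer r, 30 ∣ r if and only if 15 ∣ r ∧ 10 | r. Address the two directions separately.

(⟸) Suppose 15 ∣ r and 10 ∣ r. Any common multiple of 15 and 10 is a multiple of their lcm; here lcm(15, 10) = 15·10/gcd(15, 10) = 150/5 = 30, so 30 ∣ r.

(⟹) If 30 ∣ r, write r = 30q. Since 30 = 2·15, r = 15·(2q), so 15 ∣ r; and since 30 = 3·10, r = 10·(3q), so 10 ∣ r.

The biconditional holds.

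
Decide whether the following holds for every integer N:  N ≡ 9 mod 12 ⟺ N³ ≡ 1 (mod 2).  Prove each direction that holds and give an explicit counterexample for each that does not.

Not equivalent: only (⇒) holds.

(←) This fails: take N = 1. Then 1³ = 1 ≡ 1 (mod 2), yet 1 ≡ 1 (mod 12), not 9.

(→) Suppose N ≡ 9 (mod 12). Then N³ ≡ 9³ = 729 (mod 12), and since 2 ∣ 12, also N³ ≡ 1 (mod 2).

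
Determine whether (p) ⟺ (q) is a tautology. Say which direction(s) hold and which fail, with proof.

(⇒) fails and (⇐) fails.

[⇒] This fails. Under p = T, q = F, the left side is true but the right side is false.

[⇐] This fails. Under p = F, q = T, the left side is false but the right side is true.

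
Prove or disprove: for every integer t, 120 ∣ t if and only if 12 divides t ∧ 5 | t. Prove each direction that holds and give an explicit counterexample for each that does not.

Only the forward implication holds.

(⇒) If 120 ∣ t, write t = 120q. Since 120 = 10·12, t = 12·(10q), so 12 ∣ t; and since 120 = 24·5, t = 5·(24q), so 5 ∣ t.

(⇐) This fails: take t = 60. Both 12 ∣ 60 and 5 ∣ 60, yet 60 is not a multiple of 120 (since 60 = 0·120 + 60), so 120 ∤ 60.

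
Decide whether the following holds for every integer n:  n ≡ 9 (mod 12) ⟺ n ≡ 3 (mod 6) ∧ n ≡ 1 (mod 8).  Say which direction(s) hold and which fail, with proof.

(⟹) This fails: n = 21 gives 21 ≡ 9 (mod 12) but 21 ≡ 5 (mod 8), so the conjunction on the right does not hold.

(⟸) Conversely, if n ≡ 3 (mod 6) and n ≡ 1 (mod 8), then by the Chinese remainder theorem n ≡ 9 (mod 24). Since 9 ≡ 9 (mod 12) and 12 ∣ 24, we get n ≡ 9 (mod 12).

Only the converse holds.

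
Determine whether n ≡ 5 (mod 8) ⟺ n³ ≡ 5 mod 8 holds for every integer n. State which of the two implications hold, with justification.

(⟸) For the converse, argue contrapositively. If n ≢ 5 (mod 8), then n is congruent to one of 0, 1, 2, 3, 4, 6, 7 modulo 8, and these give n³ ≡ 0, 1, 0, 3, 0, 0, 7 respectively — never 5.

(⟹) Suppose n ≡ 5 (mod 8). Write n = 8j + 5. Then (8j + 5)³ = 512j³ + 960j² + 600j + 125 = 8(64j³ + 120j² + 75j + 15) + 5, so n³ ≡ 5 (mod 8).

Both implications hold.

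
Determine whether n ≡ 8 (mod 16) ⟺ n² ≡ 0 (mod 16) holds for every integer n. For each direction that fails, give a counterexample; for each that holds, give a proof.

The forward direction holds; the converse fails.

(⟹) Suppose n ≡ 8 (mod 16). Write n = 16j + 8. Then (16j + 8)² = 256j² + 256j + 64 = 16(16j² + 16j + 4) + 0, so n² ≡ 0 (mod 16).

(⟸) This fails: take n = 0. Then 0² = 0 ≡ 0 (mod 16), yet 0 ≡ 0 (mod 16), not 8.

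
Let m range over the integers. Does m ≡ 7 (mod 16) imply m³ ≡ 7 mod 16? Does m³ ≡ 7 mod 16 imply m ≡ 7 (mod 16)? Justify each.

(→) Suppose m ≡ 7 (mod 16). Write m = 16j + 7. Then (16j + 7)³ = 4096j³ + 5376j² + 2352j + 343 = 16(256j³ + 336j² + 147j + 21) + 7, so m³ ≡ 7 (mod 16).

(←) Conversely, suppose m³ ≡ 7 (mod 16). The only residue r in {0, …, 15} with r³ ≡ 7 (mod 16) is r = 7, so m ≡ 7 (mod 16).

Both implications hold.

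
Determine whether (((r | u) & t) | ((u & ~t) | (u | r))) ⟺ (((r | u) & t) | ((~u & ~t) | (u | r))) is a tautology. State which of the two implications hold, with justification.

[⇐] This fails. Under u = F, t = F, r = F, the left side is false but the right side is true.

[⇒] Assume the antecedent. If u is true, the consequent reduces to true regardless of the other variables. If u is false, the antecedent forces (u = F, t = F, r = T) or (u = F, t = T, r = T), and the consequent holds there. Either way the consequent holds.

Only the forward direction holds.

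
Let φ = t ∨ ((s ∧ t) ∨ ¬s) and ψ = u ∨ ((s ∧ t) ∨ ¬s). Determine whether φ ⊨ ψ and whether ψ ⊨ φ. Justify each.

Not equivalent: only (⇒) holds.

[⇒] Assume the antecedent. If s is true, the antecedent forces (s = T, t = T, u = F) or (s = T, t = T, u = T), and u ∨ ((s ∧ t) ∨ ¬s) holds there. If s is false, u ∨ ((s ∧ t) ∨ ¬s) reduces to true regardless of the other variables. Either way u ∨ ((s ∧ t) ∨ ¬s) holds.

[⇐] This fails. Under s = T, t = F, u = T, the left side is false but the right side is true.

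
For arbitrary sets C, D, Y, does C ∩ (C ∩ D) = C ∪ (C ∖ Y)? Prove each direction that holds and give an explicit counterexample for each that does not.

The sets are not equal: only the forward inclusion holds.

Forward inclusion. Let x ∈ C ∩ (C ∩ D). Then either x ∈ C ∩ D and x ∉ Y; or x ∈ C ∩ D ∩ Y. In each case x ∈ C ∪ (C ∖ Y), so C ∩ (C ∩ D) ⊆ C ∪ (C ∖ Y).

Reverse inclusion. This inclusion fails. Take C = {1}, D = ∅, Y = ∅; then 1 ∈ C ∪ (C ∖ Y) but 1 ∉ C ∩ (C ∩ D).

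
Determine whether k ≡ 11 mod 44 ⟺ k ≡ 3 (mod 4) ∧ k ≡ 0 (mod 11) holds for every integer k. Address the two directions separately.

Equivalent; both directions hold.

(⇒) Suppose k ≡ 11 (mod 44); write k = 44j + 11. Since 4 ∣ 44, reducing mod 4 gives k ≡ 11 ≡ 3 (mod 4); since 11 ∣ 44, reducing mod 11 gives k ≡ 11 ≡ 0 (mod 11).

(⇐) Conversely, if k ≡ 3 (mod 4) and k ≡ 0 (mod 11), then by the Chinese remainder theorem k ≡ 11 (mod 44). This is exactly k ≡ 11 (mod 44).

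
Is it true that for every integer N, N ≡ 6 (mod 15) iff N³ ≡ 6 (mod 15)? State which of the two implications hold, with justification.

[⇒] Suppose N ≡ 6 (mod 15). Write N = 15j + 6. Then (15j + 6)³ = 3375j³ + 4050j² + 1620j + 216 = 15(225j³ + 270j² + 108j + 14) + 6, so N³ ≡ 6 (mod 15).

[⇐] Conversely, suppose N³ ≡ 6 (mod 15). The only residue r in {0, …, 14} with r³ ≡ 6 (mod 15) is r = 6, so N ≡ 6 (mod 15).

Both implications hold.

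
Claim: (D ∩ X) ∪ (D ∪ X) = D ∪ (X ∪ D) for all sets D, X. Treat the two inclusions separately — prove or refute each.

(⟸) Let x ∈ D ∪ (X ∪ D). Then either x ∈ D and x ∉ X; or x ∈ X and x ∉ D; or x ∈ D ∩ X. In each case x ∈ (D ∩ X) ∪ (D ∪ X), so D ∪ (X ∪ D) ⊆ (D ∩ X) ∪ (D ∪ X).

(⟹) Let x ∈ (D ∩ X) ∪ (D ∪ X). Then either x ∈ D and x ∉ X; or x ∈ X and x ∉ D; or x ∈ D ∩ X. In each case x ∈ D ∪ (X ∪ D), so (D ∩ X) ∪ (D ∪ X) ⊆ D ∪ (X ∪ D).

Both inclusions hold.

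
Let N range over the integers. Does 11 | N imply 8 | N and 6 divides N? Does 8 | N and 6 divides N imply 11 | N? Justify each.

(→) This fails: take N = 11. Certainly 11 ∣ 11, but 8 ∤ 11.

(←) This fails: take N = 24. Both 8 ∣ 24 and 6 ∣ 24, yet 24 is not a multiple of 11 (since 24 = 2·11 + 2), so 11 ∤ 24.

Neither implication holds.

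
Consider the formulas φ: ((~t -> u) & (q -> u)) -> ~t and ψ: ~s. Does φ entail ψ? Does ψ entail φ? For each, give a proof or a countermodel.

(⇒) This fails. Under s = T, q = F, t = F, u = F, the left side is true but the right side is false.

(⇐) This fails. Under s = F, q = F, t = T, u = F, the left side is false but the right side is true.

Both directions fail.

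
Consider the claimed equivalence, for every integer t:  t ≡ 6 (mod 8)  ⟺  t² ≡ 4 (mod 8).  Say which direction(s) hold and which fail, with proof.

(⇒) holds; (⇐) fails.

(←) This fails: take t = 2. Then 2² = 4 ≡ 4 (mod 8), yet 2 ≡ 2 (mod 8), not 6.

(→) Suppose t ≡ 6 (mod 8). Write t = 8j + 6. Then (8j + 6)² = 64j² + 96j + 36 = 8(8j² + 12j + 4) + 4, so t² ≡ 4 (mod 8).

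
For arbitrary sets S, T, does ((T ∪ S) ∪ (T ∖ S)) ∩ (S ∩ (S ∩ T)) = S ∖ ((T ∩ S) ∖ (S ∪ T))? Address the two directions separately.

(⊆) Let x ∈ ((T ∪ S) ∪ (T ∖ S)) ∩ (S ∩ (S ∩ T)). Then x ∈ S ∩ T, from which x ∈ S ∖ ((T ∩ S) ∖ (S ∪ T)).

(⊇) This inclusion fails. Take S = {1}, T = ∅; then 1 ∈ S ∖ ((T ∩ S) ∖ (S ∪ T)) but 1 ∉ ((T ∪ S) ∪ (T ∖ S)) ∩ (S ∩ (S ∩ T)).

Only the forward inclusion holds.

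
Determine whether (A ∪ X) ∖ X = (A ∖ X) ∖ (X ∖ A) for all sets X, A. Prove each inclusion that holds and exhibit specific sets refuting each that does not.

(⟹) Let x ∈ (A ∪ X) ∖ X. Then x ∈ A and x ∉ X, from which x ∈ (A ∖ X) ∖ (X ∖ A).

(⟸) Let x ∈ (A ∖ X) ∖ (X ∖ A). Then x ∈ A and x ∉ X, from which x ∈ (A ∪ X) ∖ X.

The two sets are equal.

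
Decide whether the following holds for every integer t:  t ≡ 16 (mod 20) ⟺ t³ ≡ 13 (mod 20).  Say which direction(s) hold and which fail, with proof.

[⇒] This fails: take t = 16. Then 16 ≡ 16 (mod 20), but 16³ = 4096 ≡ 16 (mod 20), not 13.

[⇐] This fails: take t = 17. Then 17³ = 4913 ≡ 13 (mod 20), yet 17 ≡ 17 (mod 20), not 16.

Neither implication holds.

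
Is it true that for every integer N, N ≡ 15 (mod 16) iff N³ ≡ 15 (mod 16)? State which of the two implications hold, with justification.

[⇒] Suppose N ≡ 15 (mod 16). Write N = 16j + 15. Then (16j + 15)³ = 4096j³ + 11520j² + 10800j + 3375 = 16(256j³ + 720j² + 675j + 210) + 15, so N³ ≡ 15 (mod 16).

[⇐] Conversely, suppose N³ ≡ 15 (mod 16). The only residue r in {0, …, 15} with r³ ≡ 15 (mod 16) is r = 15, so N ≡ 15 (mod 16).

Both implications hold.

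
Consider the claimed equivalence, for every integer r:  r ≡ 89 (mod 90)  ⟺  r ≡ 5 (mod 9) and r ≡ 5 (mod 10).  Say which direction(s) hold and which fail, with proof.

Both directions fail.

(→) This fails: r = 89 gives 89 ≡ 89 (mod 90) but 89 ≡ 8 (mod 9), so the conjunction on the right does not hold.

(←) This fails: r = 5 satisfies both congruences on the right (5 ≡ 5 mod 9 and 5 ≡ 5 mod 10) yet 5 ≡ 5 (mod 90), not 89.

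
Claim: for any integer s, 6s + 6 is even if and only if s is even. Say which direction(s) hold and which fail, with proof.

Forward direction. This fails: take s = 7. Then 6s + 6 = 48, which is even, yet s = 7 is odd, not even.

Converse. Suppose s is even. Since 6 is even, 6s is even for every s, so 6s + 6 has the same parity as 6, which is even. Hence 6s + 6 is even.

Only the converse holds.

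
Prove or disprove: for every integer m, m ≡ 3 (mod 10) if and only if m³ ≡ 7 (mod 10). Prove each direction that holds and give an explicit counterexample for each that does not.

Both implications hold.

(⟹) Suppose m ≡ 3 (mod 10). Write m = 10j + 3. Then (10j + 3)³ = 1000j³ + 900j² + 270j + 27 = 10(100j³ + 90j² + 27j + 2) + 7, so m³ ≡ 7 (mod 10).

(⟸) For the converse, argue contrapositively. If m ≢ 3 (mod 10), then m is congruent to one of 0, 1, 2, 4, 5, 6, 7, 8, 9 modulo 10, and these give m³ ≡ 0, 1, 8, 4, 5, 6, 3, 2, 9 respectively — never 7.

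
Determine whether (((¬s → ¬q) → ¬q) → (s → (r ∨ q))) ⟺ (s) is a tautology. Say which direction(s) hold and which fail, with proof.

(→) This fails. Under r = F, s = F, q = F, the left side is true but the right side is false.

(←) This fails. Under r = F, s = T, q = F, the left side is false but the right side is true.

Both directions fail.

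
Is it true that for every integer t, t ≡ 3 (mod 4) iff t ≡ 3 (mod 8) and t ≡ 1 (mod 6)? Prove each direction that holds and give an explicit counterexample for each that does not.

(⇒) fails; (⇐) holds.

(⟹) This fails: t = 3 gives 3 ≡ 3 (mod 4) but 3 ≡ 3 (mod 6), so the conjunction on the right does not hold.

(⟸) Conversely, if t ≡ 3 (mod 8) and t ≡ 1 (mod 6), then by the Chinese remainder theorem t ≡ 19 (mod 24). Since 19 ≡ 3 (mod 4) and 4 ∣ 24, we get t ≡ 3 (mod 4).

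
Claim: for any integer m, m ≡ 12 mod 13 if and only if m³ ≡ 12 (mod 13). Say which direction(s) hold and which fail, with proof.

(⟹) Suppose m ≡ 12 mod 13. Write m = 13j + 12. Then (13j + 12)³ = 2197j³ + 6084j² + 5616j + 1728 = 13(169j³ + 468j² + 432j + 132) + 12, so m³ ≡ 12 (mod 13).

(⟸) This fails: take m = 4. Then 4³ = 64 ≡ 12 (mod 13), yet 4 ≡ 4 (mod 13), not 12.

Only the forward implication holds.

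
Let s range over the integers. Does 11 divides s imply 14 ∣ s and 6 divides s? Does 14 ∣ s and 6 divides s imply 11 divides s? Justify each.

Both directions fail.

(→) This fails: take s = 11. Certainly 11 ∣ 11, but 14 ∤ 11.

(←) This fails: take s = 42. Both 14 ∣ 42 and 6 ∣ 42, yet 42 is not a multiple of 11 (since 42 = 3·11 + 9), so 11 ∤ 42.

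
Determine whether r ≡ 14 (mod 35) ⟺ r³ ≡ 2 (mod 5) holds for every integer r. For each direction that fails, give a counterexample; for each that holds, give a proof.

Neither implication holds.

(⟹) This fails: take r = 14. Then 14 ≡ 14 (mod 35), but 14³ = 2744 ≡ 4 (mod 5), not 2.

(⟸) This fails: take r = 3. Then 3³ = 27 ≡ 2 (mod 5), yet 3 ≡ 3 (mod 35), not 14.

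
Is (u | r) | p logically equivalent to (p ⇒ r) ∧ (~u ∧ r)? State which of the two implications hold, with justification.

Forward direction. This fails. Under u = T, r = F, p = F, the left side is true but the right side is false.

Converse. Assume the antecedent. If u is true, the antecedent cannot hold. If u is false, the antecedent forces (u = F, r = T, p = F) or (u = F, r = T, p = T), and (u | r) | p holds there. Either way (u | r) | p holds.

(⇒) fails; (⇐) holds.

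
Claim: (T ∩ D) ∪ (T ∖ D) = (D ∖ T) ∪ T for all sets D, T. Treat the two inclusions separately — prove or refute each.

Only the forward inclusion holds.

(⟸) This inclusion fails. Take D = {1}, T = ∅; then 1 ∈ (D ∖ T) ∪ T but 1 ∉ (T ∩ D) ∪ (T ∖ D).

(⟹) Let x ∈ (T ∩ D) ∪ (T ∖ D). Then either x ∈ T and x ∉ D; or x ∈ D ∩ T. In each case x ∈ (D ∖ T) ∪ T, so (T ∩ D) ∪ (T ∖ D) ⊆ (D ∖ T) ∪ T.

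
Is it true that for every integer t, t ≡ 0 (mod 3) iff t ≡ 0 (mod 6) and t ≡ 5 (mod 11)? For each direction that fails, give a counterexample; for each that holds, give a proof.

Only the converse holds.

(→) This fails: t = 0 gives 0 ≡ 0 (mod 3) but 0 ≡ 0 (mod 11), so the conjunction on the right does not hold.

(←) Conversely, if t ≡ 0 (mod 6) and t ≡ 5 (mod 11), then by the Chinese remainder theorem t ≡ 60 (mod 66). Since 60 ≡ 0 (mod 3) and 3 ∣ 66, we get t ≡ 0 (mod 3).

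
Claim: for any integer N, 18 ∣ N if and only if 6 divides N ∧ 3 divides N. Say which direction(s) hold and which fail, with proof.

The forward direction holds; the converse fails.

(→) If 18 ∣ N, write N = 18q. Since 18 = 3·6, N = 6·(3q), so 6 ∣ N; and since 18 = 6·3, N = 3·(6q), so 3 ∣ N.

(←) This fails: take N = 6. Both 6 ∣ 6 and 3 ∣ 6, yet 6 is not a multiple of 18 (since 6 = 0·18 + 6), so 18 ∤ 6.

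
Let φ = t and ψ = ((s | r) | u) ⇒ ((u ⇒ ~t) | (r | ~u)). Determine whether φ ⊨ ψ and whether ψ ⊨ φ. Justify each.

Both directions fail.

(⟹) This fails. Under s = F, t = T, r = F, u = T, the left side is true but the right side is false.

(⟸) This fails. Under s = F, t = F, r = F, u = F, the left side is false but the right side is true.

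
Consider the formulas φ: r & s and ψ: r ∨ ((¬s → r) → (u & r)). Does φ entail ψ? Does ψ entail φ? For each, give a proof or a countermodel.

The forward direction holds; the converse fails.

Forward direction. Assume the antecedent. If s is true, the antecedent forces (s = T, r = T, u = F) or (s = T, r = T, u = T), and r ∨ ((¬s → r) → (u & r)) holds there. If s is false, the antecedent cannot hold. Either way r ∨ ((¬s → r) → (u & r)) holds.

Converse. This fails. Under s = F, r = F, u = F, the left side is false but the right side is true.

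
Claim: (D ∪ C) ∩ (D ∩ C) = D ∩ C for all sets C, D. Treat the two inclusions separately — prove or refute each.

Forward inclusion. Let x ∈ (D ∪ C) ∩ (D ∩ C). Then x ∈ C ∩ D, from which x ∈ D ∩ C.

Reverse inclusion. Let x ∈ D ∩ C. Then x ∈ C ∩ D, from which x ∈ (D ∪ C) ∩ (D ∩ C).

Both inclusions hold; the sets are equal.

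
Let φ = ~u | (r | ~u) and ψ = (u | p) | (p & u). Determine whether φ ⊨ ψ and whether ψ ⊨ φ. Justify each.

(⇒) fails and (⇐) fails.

(⟹) This fails. Under p = F, u = F, r = F, the left side is true but the right side is false.

(⟸) This fails. Under p = F, u = T, r = F, the left side is false but the right side is true.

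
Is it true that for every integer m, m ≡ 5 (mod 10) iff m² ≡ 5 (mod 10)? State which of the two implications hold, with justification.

Both implications hold.

[⇒] Suppose m ≡ 5 (mod 10). Write m = 10j + 5. Then (10j + 5)² = 100j² + 100j + 25 = 10(10j² + 10j + 2) + 5, so m² ≡ 5 (mod 10).

[⇐] Conversely, suppose m² ≡ 5 (mod 10). The only residue r in {0, …, 9} with r² ≡ 5 (mod 10) is r = 5, so m ≡ 5 (mod 10).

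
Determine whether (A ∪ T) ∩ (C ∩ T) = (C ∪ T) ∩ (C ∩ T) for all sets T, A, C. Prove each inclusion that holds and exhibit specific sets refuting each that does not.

Both inclusions hold.

Reverse inclusion. Let x ∈ (C ∪ T) ∩ (C ∩ T). Then either x ∈ T ∩ C and x ∉ A; or x ∈ T ∩ A ∩ C. In each case x ∈ (A ∪ T) ∩ (C ∩ T), so (C ∪ T) ∩ (C ∩ T) ⊆ (A ∪ T) ∩ (C ∩ T).

Forward inclusion. Let x ∈ (A ∪ T) ∩ (C ∩ T). Then either x ∈ T ∩ C and x ∉ A; or x ∈ T ∩ A ∩ C. In each case x ∈ (C ∪ T) ∩ (C ∩ T), so (A ∪ T) ∩ (C ∩ T) ⊆ (C ∪ T) ∩ (C ∩ T).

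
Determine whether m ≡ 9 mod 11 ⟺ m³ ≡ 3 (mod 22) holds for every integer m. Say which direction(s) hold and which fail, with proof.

(⇒) This fails: take m = 20. Then 20 ≡ 9 (mod 11), but 20³ = 8000 ≡ 14 (mod 22), not 3.

(⇐) Conversely, the residues r modulo 22 with r³ ≡ 3 (mod 22) are exactly {9}, and each is ≡ 9 (mod 11).

The forward direction fails; the converse holds.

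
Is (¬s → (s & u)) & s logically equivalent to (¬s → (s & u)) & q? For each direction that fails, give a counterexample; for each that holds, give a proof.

(⟸) Assume the antecedent. If q is true, the antecedent forces (q = T, s = T, u = F) or (q = T, s = T, u = T), and (¬s → (s & u)) & s holds there. If q is false, the antecedent cannot hold. Either way (¬s → (s & u)) & s holds.

(⟹) This fails. Under q = F, s = T, u = F, the left side is true but the right side is false.

Only the converse holds.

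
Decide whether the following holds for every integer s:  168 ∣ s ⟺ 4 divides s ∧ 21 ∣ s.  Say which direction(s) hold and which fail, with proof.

(⇒) If 168 ∣ s, write s = 168q. Since 168 = 42·4, s = 4·(42q), so 4 ∣ s; and since 168 = 8·21, s = 21·(8q), so 21 ∣ s.

(⇐) This fails: take s = 84. Both 4 ∣ 84 and 21 ∣ 84, yet 84 is not a multiple of 168 (since 84 = 0·168 + 84), so 168 ∤ 84.

(⇒) holds; (⇐) fails.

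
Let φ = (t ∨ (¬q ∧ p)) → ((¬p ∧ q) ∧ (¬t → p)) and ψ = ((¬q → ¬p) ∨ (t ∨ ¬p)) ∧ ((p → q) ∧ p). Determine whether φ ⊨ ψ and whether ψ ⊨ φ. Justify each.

Forward direction. This fails. Under p = F, t = F, q = F, the left side is true but the right side is false.

Converse. This fails. Under p = T, t = T, q = T, the left side is false but the right side is true.

Both directions fail.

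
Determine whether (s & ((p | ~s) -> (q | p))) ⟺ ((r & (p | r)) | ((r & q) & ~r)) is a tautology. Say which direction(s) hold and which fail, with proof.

Neither implication holds.

(→) This fails. Under q = F, r = F, s = T, p = F, the left side is true but the right side is false.

(←) This fails. Under q = F, r = T, s = F, p = F, the left side is false but the right side is true.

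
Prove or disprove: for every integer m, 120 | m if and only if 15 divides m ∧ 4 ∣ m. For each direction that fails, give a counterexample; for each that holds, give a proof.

(⇒) If 120 ∣ m, write m = 120q. Since 120 = 8·15, m = 15·(8q), so 15 ∣ m; and since 120 = 30·4, m = 4·(30q), so 4 ∣ m.

(⇐) This fails: take m = 60. Both 15 ∣ 60 and 4 ∣ 60, yet 60 is not a multiple of 120 (since 60 = 0·120 + 60), so 120 ∤ 60.

Only the forward direction holds.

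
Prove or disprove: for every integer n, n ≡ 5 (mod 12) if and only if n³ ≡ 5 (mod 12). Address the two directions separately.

Forward direction. Suppose n ≡ 5 (mod 12). Write n = 12j + 5. Then (12j + 5)³ = 1728j³ + 2160j² + 900j + 125 = 12(144j³ + 180j² + 75j + 10) + 5, so n³ ≡ 5 (mod 12).

Converse. For the converse, argue contrapositively. If n ≢ 5 (mod 12), then n is congruent to one of 0, 1, 2, 3, 4, 6, 7, 8, 9, 10, 11 modulo 12, and these give n³ ≡ 0, 1, 8, 3, 4, 0, 7, 8, 9, 4, 11 respectively — never 5.

Equivalent; both directions hold.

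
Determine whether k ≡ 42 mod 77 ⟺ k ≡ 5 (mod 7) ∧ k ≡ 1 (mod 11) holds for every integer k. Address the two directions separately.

[⇒] This fails: k = 42 gives 42 ≡ 42 (mod 77) but 42 ≡ 0 (mod 7), so the conjunction on the right does not hold.

[⇐] This fails: k = 12 satisfies both congruences on the right (12 ≡ 5 mod 7 and 12 ≡ 1 mod 11) yet 12 ≡ 12 (mod 77), not 42.

Neither implication holds.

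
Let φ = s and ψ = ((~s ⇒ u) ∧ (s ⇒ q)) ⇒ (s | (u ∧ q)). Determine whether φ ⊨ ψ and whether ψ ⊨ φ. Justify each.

(→) Assume the antecedent. If q is true, the consequent reduces to true regardless of the other variables. If q is false, the antecedent forces (q = F, s = T, u = F) or (q = F, s = T, u = T), and the consequent holds there. Either way the consequent holds.

(←) This fails. Under q = F, s = F, u = F, the left side is false but the right side is true.

The forward direction holds; the converse fails.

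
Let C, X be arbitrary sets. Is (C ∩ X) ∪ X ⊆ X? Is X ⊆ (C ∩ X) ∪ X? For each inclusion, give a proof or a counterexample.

(⊆) Let x ∈ (C ∩ X) ∪ X. Then either x ∈ X and x ∉ C; or x ∈ C ∩ X. In each case x ∈ X, so (C ∩ X) ∪ X ⊆ X.

(⊇) Let x ∈ X. Then either x ∈ X and x ∉ C; or x ∈ C ∩ X. In each case x ∈ (C ∩ X) ∪ X, so X ⊆ (C ∩ X) ∪ X.

The two sets are equal.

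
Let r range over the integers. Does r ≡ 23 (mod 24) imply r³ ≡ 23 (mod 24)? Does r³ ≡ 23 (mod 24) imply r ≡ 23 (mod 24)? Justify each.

(→) Suppose r ≡ 23 (mod 24). Write r = 24j + 23. Then (24j + 23)³ = 13824j³ + 39744j² + 38088j + 12167 = 24(576j³ + 1656j² + 1587j + 506) + 23, so r³ ≡ 23 (mod 24).

(←) Conversely, suppose r³ ≡ 23 (mod 24). The only residue r in {0, …, 23} with r³ ≡ 23 (mod 24) is r = 23, so r ≡ 23 (mod 24).

Equivalent; both directions hold.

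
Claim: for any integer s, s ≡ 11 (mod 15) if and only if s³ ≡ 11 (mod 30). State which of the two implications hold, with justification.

(⇒) This fails: take s = 26. Then 26 ≡ 11 (mod 15), but 26³ = 17576 ≡ 26 (mod 30), not 11.

(⇐) Conversely, the residues r modulo 30 with r³ ≡ 11 (mod 30) are exactly {11}, and each is ≡ 11 (mod 15).

Only the converse holds.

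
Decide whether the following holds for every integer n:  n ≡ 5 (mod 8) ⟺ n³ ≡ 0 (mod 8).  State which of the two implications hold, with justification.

Neither direction holds.

Forward direction. This fails: take n = 5. Then 5 ≡ 5 (mod 8), but 5³ = 125 ≡ 5 (mod 8), not 0.

Converse. This fails: take n = 0. Then 0³ = 0 ≡ 0 (mod 8), yet 0 ≡ 0 (mod 8), not 5.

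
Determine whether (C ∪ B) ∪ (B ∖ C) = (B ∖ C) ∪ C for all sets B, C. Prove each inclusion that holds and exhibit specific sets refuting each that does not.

(⊆) Let x ∈ (C ∪ B) ∪ (B ∖ C). Then either x ∈ B and x ∉ C; or x ∈ C and x ∉ B; or x ∈ B ∩ C. In each case x ∈ (B ∖ C) ∪ C, so (C ∪ B) ∪ (B ∖ C) ⊆ (B ∖ C) ∪ C.

(⊇) Let x ∈ (B ∖ C) ∪ C. Then either x ∈ B and x ∉ C; or x ∈ C and x ∉ B; or x ∈ B ∩ C. In each case x ∈ (C ∪ B) ∪ (B ∖ C), so (B ∖ C) ∪ C ⊆ (C ∪ B) ∪ (B ∖ C).

Both inclusions hold.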